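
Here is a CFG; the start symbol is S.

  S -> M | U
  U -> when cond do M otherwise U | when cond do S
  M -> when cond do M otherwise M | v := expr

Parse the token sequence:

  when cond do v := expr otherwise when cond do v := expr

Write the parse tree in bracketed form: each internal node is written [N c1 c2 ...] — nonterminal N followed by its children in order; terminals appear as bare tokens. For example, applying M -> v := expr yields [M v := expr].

S
U
when cond do M otherwise U
when cond do v := expr otherwise U
when cond do v := expr otherwise when cond do S
when cond do v := expr otherwise when cond do M
when cond do v := expr otherwise when cond do v := expr

[S [U when cond do [M v := expr] otherwise [U when cond do [S [M v := expr]]]]]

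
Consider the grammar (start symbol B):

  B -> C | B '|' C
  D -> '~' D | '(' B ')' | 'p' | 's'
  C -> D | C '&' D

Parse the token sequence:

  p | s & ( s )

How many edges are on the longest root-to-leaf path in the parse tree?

[B [B [C [D p]]] | [C [C [D s]] & [D ( [B [C [D s]]] )]]]

6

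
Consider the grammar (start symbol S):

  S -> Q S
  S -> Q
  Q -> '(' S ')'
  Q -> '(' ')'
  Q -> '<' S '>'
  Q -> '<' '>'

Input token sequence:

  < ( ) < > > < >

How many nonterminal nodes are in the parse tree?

8

[S [Q < [S [Q ( )] [S [Q < >]]] >] [S [Q < >]]]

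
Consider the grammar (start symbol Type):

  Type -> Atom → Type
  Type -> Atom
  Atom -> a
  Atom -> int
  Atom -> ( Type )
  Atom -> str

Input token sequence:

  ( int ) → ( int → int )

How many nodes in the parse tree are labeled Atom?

[Type [Atom ( [Type [Atom int]] )] → [Type [Atom ( [Type [Atom int] → [Type [Atom int]]] )]]]

5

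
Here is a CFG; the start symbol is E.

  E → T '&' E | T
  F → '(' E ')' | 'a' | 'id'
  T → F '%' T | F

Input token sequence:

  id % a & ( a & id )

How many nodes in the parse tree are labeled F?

[E [T [F id] % [T [F a]]] & [E [T [F ( [E [T [F a]] & [E [T [F id]]]] )]]]]

5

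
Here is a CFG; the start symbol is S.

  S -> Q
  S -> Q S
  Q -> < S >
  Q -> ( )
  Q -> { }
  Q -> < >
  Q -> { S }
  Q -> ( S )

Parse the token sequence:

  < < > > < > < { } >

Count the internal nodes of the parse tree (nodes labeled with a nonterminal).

[S [Q < [S [Q < >]] >] [S [Q < >] [S [Q < [S [Q { }]] >]]]]

10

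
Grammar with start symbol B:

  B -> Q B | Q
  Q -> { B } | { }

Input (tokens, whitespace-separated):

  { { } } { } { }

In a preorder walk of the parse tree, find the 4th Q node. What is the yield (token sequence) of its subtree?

[B [Q { [B [Q { }]] }] [B [Q { }] [B [Q { }]]]]

{ }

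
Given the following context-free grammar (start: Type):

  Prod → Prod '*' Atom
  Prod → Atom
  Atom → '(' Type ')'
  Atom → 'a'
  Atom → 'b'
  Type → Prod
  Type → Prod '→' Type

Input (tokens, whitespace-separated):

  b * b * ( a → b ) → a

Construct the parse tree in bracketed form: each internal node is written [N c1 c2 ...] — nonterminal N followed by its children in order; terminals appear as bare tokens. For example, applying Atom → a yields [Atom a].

Type
Prod → Type
Prod * Atom → Type
Prod * Atom * Atom → Type
Atom * Atom * Atom → Type
b * Atom * Atom → Type
b * b * Atom → Type
b * b * ( Type ) → Type
b * b * ( Prod → Type ) → Type
b * b * ( Atom → Type ) → Type
b * b * ( a → Type ) → Type
b * b * ( a → Prod ) → Type
b * b * ( a → Atom ) → Type
b * b * ( a → b ) → Type
b * b * ( a → b ) → Prod
b * b * ( a → b ) → Atom
b * b * ( a → b ) → a

[Type [Prod [Prod [Prod [Atom b]] * [Atom b]] * [Atom ( [Type [Prod [Atom a]] → [Type [Prod [Atom b]]]] )]] → [Type [Prod [Atom a]]]]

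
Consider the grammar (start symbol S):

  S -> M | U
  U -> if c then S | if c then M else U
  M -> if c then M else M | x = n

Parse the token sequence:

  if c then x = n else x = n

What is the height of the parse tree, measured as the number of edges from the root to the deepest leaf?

3

[S [M if c then [M x = n] else [M x = n]]]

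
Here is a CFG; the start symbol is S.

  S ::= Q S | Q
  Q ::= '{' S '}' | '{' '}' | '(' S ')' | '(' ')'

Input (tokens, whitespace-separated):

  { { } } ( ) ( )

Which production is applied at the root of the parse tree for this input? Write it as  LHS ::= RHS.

[S [Q { [S [Q { }]] }] [S [Q ( )] [S [Q ( )]]]]

S ::= Q S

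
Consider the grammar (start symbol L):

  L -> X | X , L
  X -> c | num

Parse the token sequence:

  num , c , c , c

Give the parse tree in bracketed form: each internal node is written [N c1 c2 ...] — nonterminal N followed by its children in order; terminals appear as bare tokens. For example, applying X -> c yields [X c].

[L [X num] , [L [X c] , [L [X c] , [L [X c]]]]]

L
X , L
num , L
num , X , L
num , c , L
num , c , X , L
num , c , c , L
num , c , c , X
num , c , c , c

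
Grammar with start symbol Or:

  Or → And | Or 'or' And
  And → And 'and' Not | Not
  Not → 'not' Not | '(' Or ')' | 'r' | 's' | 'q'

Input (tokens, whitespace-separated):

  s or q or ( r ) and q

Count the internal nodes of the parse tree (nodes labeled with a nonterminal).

14

[Or [Or [Or [And [Not s]]] or [And [Not q]]] or [And [And [Not ( [Or [And [Not r]]] )]] and [Not q]]]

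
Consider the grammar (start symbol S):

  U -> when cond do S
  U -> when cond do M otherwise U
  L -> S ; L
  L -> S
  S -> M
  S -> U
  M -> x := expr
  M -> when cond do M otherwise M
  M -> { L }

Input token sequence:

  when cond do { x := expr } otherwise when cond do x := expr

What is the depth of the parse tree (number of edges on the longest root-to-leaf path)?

6

[S [U when cond do [M { [L [S [M x := expr]]] }] otherwise [U when cond do [S [M x := expr]]]]]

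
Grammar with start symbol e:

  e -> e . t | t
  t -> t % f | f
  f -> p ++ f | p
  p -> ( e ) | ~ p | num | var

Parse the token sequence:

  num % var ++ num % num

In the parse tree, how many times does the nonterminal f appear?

[e [t [t [t [f [p num]]] % [f [p var] ++ [f [p num]]]] % [f [p num]]]]

4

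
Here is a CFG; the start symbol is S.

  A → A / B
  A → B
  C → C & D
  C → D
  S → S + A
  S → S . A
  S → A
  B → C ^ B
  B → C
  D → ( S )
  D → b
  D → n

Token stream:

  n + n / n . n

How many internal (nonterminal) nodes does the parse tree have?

[S [S [S [A [B [C [D n]]]]] + [A [A [B [C [D n]]]] / [B [C [D n]]]]] . [A [B [C [D n]]]]]

19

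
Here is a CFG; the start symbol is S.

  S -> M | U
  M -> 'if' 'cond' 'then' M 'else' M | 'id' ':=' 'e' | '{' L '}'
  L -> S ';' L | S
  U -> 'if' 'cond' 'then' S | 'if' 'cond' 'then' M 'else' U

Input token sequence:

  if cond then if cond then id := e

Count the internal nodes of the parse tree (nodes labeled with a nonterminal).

[S [U if cond then [S [U if cond then [S [M id := e]]]]]]

6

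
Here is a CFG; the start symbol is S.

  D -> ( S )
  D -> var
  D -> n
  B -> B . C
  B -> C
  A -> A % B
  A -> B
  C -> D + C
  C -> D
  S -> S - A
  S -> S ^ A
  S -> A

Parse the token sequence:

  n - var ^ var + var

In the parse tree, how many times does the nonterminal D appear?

4

[S [S [S [A [B [C [D n]]]]] - [A [B [C [D var]]]]] ^ [A [B [C [D var] + [C [D var]]]]]]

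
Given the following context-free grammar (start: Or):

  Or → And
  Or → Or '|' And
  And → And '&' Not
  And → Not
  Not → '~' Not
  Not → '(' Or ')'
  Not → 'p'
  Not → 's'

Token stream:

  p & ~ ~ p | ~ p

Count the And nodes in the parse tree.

3

[Or [Or [And [And [Not p]] & [Not ~ [Not ~ [Not p]]]]] | [And [Not ~ [Not p]]]]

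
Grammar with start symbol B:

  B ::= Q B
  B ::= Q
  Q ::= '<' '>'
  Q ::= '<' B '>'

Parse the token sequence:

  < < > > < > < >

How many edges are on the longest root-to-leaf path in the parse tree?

4

[B [Q < [B [Q < >]] >] [B [Q < >] [B [Q < >]]]]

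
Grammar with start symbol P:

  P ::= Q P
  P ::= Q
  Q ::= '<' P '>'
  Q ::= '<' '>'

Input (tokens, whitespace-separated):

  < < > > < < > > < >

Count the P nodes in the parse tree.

5

[P [Q < [P [Q < >]] >] [P [Q < [P [Q < >]] >] [P [Q < >]]]]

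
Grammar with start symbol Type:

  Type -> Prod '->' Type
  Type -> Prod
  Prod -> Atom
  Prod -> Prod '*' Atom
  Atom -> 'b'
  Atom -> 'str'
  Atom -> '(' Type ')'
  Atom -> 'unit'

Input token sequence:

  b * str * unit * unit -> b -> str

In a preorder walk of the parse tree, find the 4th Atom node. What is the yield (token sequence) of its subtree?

[Type [Prod [Prod [Prod [Prod [Atom b]] * [Atom str]] * [Atom unit]] * [Atom unit]] -> [Type [Prod [Atom b]] -> [Type [Prod [Atom str]]]]]

unit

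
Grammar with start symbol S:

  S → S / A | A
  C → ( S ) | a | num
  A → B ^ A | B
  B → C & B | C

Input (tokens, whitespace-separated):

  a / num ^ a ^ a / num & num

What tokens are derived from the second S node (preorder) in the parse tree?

[S [S [S [A [B [C a]]]] / [A [B [C num]] ^ [A [B [C a]] ^ [A [B [C a]]]]]] / [A [B [C num] & [B [C num]]]]]

a / num ^ a ^ a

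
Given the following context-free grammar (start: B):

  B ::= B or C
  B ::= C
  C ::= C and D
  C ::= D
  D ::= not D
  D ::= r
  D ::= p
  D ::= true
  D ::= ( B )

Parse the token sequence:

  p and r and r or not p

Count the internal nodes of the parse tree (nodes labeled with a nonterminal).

[B [B [C [C [C [D p]] and [D r]] and [D r]]] or [C [D not [D p]]]]

11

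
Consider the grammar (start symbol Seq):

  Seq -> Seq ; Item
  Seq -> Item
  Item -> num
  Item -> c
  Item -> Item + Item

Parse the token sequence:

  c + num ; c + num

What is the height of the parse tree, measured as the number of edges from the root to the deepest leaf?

4

[Seq [Seq [Item [Item c] + [Item num]]] ; [Item [Item c] + [Item num]]]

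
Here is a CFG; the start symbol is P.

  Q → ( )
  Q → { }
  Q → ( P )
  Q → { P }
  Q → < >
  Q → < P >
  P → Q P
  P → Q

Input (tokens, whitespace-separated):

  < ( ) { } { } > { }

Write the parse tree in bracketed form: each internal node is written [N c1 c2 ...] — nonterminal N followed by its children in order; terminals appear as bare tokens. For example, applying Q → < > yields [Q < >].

[P [Q < [P [Q ( )] [P [Q { }] [P [Q { }]]]] >] [P [Q { }]]]

P
Q P
< P > P
< Q P > P
< ( ) P > P
< ( ) Q P > P
< ( ) { } P > P
< ( ) { } Q > P
< ( ) { } { } > P
< ( ) { } { } > Q
< ( ) { } { } > { }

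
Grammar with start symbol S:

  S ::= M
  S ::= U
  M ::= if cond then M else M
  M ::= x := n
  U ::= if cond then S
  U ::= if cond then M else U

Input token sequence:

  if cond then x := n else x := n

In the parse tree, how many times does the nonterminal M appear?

3

[S [M if cond then [M x := n] else [M x := n]]]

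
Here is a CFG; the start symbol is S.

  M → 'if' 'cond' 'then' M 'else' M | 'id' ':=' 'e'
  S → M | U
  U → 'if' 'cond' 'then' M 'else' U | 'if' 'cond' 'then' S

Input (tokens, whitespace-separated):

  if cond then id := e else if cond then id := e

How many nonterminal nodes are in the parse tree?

[S [U if cond then [M id := e] else [U if cond then [S [M id := e]]]]]

6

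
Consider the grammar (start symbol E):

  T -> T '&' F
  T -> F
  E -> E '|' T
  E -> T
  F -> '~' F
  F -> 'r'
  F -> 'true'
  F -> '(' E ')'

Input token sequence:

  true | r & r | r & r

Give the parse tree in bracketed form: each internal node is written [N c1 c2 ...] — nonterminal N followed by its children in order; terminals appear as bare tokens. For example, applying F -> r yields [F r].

E
E | T
E | T | T
T | T | T
F | T | T
true | T | T
true | T & F | T
true | F & F | T
true | r & F | T
true | r & r | T
true | r & r | T & F
true | r & r | F & F
true | r & r | r & F
true | r & r | r & r

[E [E [E [T [F true]]] | [T [T [F r]] & [F r]]] | [T [T [F r]] & [F r]]]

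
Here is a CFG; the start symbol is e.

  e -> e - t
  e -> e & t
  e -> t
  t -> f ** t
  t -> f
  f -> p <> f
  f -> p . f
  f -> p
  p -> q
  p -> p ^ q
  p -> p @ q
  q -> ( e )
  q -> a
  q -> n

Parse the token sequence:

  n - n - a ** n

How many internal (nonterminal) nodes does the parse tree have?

19

[e [e [e [t [f [p [q n]]]]] - [t [f [p [q n]]]]] - [t [f [p [q a]]] ** [t [f [p [q n]]]]]]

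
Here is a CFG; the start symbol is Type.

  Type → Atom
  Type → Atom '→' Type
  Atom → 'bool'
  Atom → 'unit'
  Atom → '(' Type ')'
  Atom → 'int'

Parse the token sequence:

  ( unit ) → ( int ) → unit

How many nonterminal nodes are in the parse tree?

[Type [Atom ( [Type [Atom unit]] )] → [Type [Atom ( [Type [Atom int]] )] → [Type [Atom unit]]]]

10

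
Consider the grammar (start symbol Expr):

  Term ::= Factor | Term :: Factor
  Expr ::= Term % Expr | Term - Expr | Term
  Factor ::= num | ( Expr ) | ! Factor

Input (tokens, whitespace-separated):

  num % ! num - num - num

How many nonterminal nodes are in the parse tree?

[Expr [Term [Factor num]] % [Expr [Term [Factor ! [Factor num]]] - [Expr [Term [Factor num]] - [Expr [Term [Factor num]]]]]]

13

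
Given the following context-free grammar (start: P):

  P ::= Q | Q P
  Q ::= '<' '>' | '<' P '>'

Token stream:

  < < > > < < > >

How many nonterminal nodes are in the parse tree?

8

[P [Q < [P [Q < >]] >] [P [Q < [P [Q < >]] >]]]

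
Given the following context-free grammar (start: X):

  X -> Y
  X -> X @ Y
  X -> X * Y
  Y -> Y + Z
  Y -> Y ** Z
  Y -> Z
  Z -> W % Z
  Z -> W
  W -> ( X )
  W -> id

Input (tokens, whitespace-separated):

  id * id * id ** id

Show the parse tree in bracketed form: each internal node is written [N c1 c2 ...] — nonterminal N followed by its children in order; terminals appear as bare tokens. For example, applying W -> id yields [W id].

X
X * Y
X * Y * Y
Y * Y * Y
Z * Y * Y
W * Y * Y
id * Y * Y
id * Z * Y
id * W * Y
id * id * Y
id * id * Y ** Z
id * id * Z ** Z
id * id * W ** Z
id * id * id ** Z
id * id * id ** W
id * id * id ** id

[X [X [X [Y [Z [W id]]]] * [Y [Z [W id]]]] * [Y [Y [Z [W id]]] ** [Z [W id]]]]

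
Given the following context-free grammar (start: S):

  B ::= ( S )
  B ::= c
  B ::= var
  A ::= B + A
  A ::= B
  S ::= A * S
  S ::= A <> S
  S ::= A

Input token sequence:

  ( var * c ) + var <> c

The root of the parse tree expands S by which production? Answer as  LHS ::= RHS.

S ::= A <> S

[S [A [B ( [S [A [B var]] * [S [A [B c]]]] )] + [A [B var]]] <> [S [A [B c]]]]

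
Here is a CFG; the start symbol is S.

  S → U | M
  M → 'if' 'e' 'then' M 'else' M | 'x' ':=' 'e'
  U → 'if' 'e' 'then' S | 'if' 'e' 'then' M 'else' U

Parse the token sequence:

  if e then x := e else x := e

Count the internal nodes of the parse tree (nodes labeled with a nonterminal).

4

[S [M if e then [M x := e] else [M x := e]]]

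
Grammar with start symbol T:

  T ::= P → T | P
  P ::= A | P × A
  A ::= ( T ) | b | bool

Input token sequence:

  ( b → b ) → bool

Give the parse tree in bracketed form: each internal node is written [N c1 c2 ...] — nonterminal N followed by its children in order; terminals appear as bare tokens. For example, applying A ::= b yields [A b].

T
P → T
A → T
( T ) → T
( P → T ) → T
( A → T ) → T
( b → T ) → T
( b → P ) → T
( b → A ) → T
( b → b ) → T
( b → b ) → P
( b → b ) → A
( b → b ) → bool

[T [P [A ( [T [P [A b]] → [T [P [A b]]]] )]] → [T [P [A bool]]]]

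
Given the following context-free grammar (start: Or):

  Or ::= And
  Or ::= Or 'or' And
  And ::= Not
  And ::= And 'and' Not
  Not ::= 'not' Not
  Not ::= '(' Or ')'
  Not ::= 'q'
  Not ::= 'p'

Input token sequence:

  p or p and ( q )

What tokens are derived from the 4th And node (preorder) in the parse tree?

[Or [Or [And [Not p]]] or [And [And [Not p]] and [Not ( [Or [And [Not q]]] )]]]

q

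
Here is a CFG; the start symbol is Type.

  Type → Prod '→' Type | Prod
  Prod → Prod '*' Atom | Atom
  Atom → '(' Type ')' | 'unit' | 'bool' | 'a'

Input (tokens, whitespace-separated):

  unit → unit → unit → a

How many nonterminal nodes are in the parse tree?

[Type [Prod [Atom unit]] → [Type [Prod [Atom unit]] → [Type [Prod [Atom unit]] → [Type [Prod [Atom a]]]]]]

12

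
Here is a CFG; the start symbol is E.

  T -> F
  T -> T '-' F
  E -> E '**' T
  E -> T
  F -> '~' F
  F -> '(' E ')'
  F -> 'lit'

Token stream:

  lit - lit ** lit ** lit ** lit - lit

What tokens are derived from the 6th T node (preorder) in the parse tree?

[E [E [E [E [T [T [F lit]] - [F lit]]] ** [T [F lit]]] ** [T [F lit]]] ** [T [T [F lit]] - [F lit]]]

lit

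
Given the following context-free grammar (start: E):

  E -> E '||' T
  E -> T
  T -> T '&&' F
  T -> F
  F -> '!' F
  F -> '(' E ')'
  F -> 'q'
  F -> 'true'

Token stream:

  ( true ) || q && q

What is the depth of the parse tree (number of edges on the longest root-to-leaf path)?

7

[E [E [T [F ( [E [T [F true]]] )]]] || [T [T [F q]] && [F q]]]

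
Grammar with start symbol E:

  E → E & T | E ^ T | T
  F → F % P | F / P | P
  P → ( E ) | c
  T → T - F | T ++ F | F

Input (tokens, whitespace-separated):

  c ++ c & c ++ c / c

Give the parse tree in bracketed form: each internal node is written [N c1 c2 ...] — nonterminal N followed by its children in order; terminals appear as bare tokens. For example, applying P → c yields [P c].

E
E & T
T & T
T ++ F & T
F ++ F & T
P ++ F & T
c ++ F & T
c ++ P & T
c ++ c & T
c ++ c & T ++ F
c ++ c & F ++ F
c ++ c & P ++ F
c ++ c & c ++ F
c ++ c & c ++ F / P
c ++ c & c ++ P / P
c ++ c & c ++ c / P
c ++ c & c ++ c / c

[E [E [T [T [F [P c]]] ++ [F [P c]]]] & [T [T [F [P c]]] ++ [F [F [P c]] / [P c]]]]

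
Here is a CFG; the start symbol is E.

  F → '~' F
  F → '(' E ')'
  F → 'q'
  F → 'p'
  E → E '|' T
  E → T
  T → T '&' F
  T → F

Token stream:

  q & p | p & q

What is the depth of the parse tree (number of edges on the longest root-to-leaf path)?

5

[E [E [T [T [F q]] & [F p]]] | [T [T [F p]] & [F q]]]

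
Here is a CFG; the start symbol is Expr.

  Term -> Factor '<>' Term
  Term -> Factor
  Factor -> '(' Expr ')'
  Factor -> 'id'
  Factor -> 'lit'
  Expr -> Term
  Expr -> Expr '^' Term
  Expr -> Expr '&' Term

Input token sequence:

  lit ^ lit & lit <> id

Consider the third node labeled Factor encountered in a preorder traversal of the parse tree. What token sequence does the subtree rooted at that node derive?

[Expr [Expr [Expr [Term [Factor lit]]] ^ [Term [Factor lit]]] & [Term [Factor lit] <> [Term [Factor id]]]]

lit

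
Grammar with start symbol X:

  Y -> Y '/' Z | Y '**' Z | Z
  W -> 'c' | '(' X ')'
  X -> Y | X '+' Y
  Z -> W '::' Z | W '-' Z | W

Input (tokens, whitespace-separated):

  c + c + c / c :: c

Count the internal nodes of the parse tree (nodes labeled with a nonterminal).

[X [X [X [Y [Z [W c]]]] + [Y [Z [W c]]]] + [Y [Y [Z [W c]]] / [Z [W c] :: [Z [W c]]]]]

17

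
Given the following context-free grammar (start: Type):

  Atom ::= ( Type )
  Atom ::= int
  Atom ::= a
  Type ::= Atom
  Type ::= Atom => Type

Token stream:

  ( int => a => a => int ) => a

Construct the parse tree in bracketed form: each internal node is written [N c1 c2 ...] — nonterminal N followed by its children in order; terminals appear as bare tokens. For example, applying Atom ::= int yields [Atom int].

[Type [Atom ( [Type [Atom int] => [Type [Atom a] => [Type [Atom a] => [Type [Atom int]]]]] )] => [Type [Atom a]]]

Type
Atom => Type
( Type ) => Type
( Atom => Type ) => Type
( int => Type ) => Type
( int => Atom => Type ) => Type
( int => a => Type ) => Type
( int => a => Atom => Type ) => Type
( int => a => a => Type ) => Type
( int => a => a => Atom ) => Type
( int => a => a => int ) => Type
( int => a => a => int ) => Atom
( int => a => a => int ) => a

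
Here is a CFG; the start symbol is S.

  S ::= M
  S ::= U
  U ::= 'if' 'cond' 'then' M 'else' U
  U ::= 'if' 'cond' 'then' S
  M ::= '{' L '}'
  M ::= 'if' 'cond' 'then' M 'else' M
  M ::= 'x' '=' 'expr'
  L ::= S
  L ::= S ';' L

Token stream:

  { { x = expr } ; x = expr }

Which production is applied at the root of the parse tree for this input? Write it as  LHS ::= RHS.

[S [M { [L [S [M { [L [S [M x = expr]]] }]] ; [L [S [M x = expr]]]] }]]

S ::= M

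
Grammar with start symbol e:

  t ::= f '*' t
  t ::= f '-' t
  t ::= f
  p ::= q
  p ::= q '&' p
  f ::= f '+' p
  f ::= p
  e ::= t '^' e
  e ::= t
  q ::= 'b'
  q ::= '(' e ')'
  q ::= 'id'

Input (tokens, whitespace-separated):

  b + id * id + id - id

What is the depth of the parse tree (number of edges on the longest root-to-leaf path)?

7

[e [t [f [f [p [q b]]] + [p [q id]]] * [t [f [f [p [q id]]] + [p [q id]]] - [t [f [p [q id]]]]]]]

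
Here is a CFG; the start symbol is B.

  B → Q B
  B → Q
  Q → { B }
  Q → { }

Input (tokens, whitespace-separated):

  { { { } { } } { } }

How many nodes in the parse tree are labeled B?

5

[B [Q { [B [Q { [B [Q { }] [B [Q { }]]] }] [B [Q { }]]] }]]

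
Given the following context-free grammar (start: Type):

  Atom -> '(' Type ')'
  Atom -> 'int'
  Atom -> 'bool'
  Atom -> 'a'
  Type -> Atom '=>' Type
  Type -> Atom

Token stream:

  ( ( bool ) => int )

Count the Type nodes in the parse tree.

4

[Type [Atom ( [Type [Atom ( [Type [Atom bool]] )] => [Type [Atom int]]] )]]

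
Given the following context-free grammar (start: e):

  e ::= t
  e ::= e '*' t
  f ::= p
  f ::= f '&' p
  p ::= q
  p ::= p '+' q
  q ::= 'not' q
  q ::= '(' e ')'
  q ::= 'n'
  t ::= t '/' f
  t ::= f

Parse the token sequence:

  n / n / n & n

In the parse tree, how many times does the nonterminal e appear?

[e [t [t [t [f [p [q n]]]] / [f [p [q n]]]] / [f [f [p [q n]]] & [p [q n]]]]]

1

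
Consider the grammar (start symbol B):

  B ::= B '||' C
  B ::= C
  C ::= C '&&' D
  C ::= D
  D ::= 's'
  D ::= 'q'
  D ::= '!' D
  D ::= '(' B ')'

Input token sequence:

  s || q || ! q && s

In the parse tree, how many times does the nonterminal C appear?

4

[B [B [B [C [D s]]] || [C [D q]]] || [C [C [D ! [D q]]] && [D s]]]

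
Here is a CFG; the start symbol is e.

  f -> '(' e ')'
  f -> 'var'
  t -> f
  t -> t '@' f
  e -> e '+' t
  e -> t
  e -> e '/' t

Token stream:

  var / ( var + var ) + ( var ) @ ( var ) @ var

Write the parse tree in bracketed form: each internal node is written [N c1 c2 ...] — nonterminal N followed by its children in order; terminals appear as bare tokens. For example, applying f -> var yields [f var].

[e [e [e [t [f var]]] / [t [f ( [e [e [t [f var]]] + [t [f var]]] )]]] + [t [t [t [f ( [e [t [f var]]] )]] @ [f ( [e [t [f var]]] )]] @ [f var]]]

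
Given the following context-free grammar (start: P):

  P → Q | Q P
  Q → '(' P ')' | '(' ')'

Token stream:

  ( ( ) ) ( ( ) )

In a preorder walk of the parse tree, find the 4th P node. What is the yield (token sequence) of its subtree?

[P [Q ( [P [Q ( )]] )] [P [Q ( [P [Q ( )]] )]]]

( )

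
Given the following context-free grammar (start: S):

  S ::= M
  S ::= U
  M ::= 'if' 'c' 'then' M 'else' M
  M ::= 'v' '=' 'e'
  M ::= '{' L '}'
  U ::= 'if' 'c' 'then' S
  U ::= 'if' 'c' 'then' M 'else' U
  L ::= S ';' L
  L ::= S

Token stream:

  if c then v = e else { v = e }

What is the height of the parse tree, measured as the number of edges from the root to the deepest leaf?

[S [M if c then [M v = e] else [M { [L [S [M v = e]]] }]]]

6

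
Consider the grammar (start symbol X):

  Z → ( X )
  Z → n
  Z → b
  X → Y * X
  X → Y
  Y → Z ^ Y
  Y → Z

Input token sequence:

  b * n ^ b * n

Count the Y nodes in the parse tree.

[X [Y [Z b]] * [X [Y [Z n] ^ [Y [Z b]]] * [X [Y [Z n]]]]]

4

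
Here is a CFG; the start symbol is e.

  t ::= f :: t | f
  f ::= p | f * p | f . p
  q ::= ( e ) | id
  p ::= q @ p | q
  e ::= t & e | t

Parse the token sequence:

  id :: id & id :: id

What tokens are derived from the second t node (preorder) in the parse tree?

id

[e [t [f [p [q id]]] :: [t [f [p [q id]]]]] & [e [t [f [p [q id]]] :: [t [f [p [q id]]]]]]]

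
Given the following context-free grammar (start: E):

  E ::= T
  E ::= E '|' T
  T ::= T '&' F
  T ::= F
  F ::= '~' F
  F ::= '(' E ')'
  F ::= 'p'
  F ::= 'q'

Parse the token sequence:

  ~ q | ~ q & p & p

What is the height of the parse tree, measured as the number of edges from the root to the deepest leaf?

[E [E [T [F ~ [F q]]]] | [T [T [T [F ~ [F q]]] & [F p]] & [F p]]]

6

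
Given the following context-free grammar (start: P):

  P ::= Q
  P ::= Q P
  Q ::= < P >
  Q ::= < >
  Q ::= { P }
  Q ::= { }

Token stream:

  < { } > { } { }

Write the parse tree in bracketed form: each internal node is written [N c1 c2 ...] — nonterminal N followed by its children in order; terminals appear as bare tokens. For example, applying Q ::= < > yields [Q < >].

[P [Q < [P [Q { }]] >] [P [Q { }] [P [Q { }]]]]

P
Q P
< P > P
< Q > P
< { } > P
< { } > Q P
< { } > { } P
< { } > { } Q
< { } > { } { }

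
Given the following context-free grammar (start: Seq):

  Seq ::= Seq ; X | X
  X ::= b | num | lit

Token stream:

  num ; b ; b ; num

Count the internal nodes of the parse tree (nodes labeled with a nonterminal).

8

[Seq [Seq [Seq [Seq [X num]] ; [X b]] ; [X b]] ; [X num]]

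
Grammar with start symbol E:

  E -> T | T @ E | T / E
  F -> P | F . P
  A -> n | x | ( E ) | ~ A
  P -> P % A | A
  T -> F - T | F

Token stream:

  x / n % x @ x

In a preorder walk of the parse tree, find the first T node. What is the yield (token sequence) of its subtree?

x

[E [T [F [P [A x]]]] / [E [T [F [P [P [A n]] % [A x]]]] @ [E [T [F [P [A x]]]]]]]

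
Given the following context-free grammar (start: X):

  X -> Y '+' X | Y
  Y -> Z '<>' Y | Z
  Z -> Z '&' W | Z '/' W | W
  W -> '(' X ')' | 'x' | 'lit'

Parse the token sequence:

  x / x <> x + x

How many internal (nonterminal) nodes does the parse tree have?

13

[X [Y [Z [Z [W x]] / [W x]] <> [Y [Z [W x]]]] + [X [Y [Z [W x]]]]]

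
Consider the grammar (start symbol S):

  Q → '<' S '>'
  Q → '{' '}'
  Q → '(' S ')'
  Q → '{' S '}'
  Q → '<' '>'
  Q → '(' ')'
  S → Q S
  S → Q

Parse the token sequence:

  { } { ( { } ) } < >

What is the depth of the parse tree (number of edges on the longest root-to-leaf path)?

[S [Q { }] [S [Q { [S [Q ( [S [Q { }]] )]] }] [S [Q < >]]]]

7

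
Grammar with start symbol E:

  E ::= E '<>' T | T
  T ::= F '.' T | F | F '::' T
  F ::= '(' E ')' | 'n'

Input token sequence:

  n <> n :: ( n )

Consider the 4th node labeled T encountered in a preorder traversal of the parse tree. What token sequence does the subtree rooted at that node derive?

n

[E [E [T [F n]]] <> [T [F n] :: [T [F ( [E [T [F n]]] )]]]]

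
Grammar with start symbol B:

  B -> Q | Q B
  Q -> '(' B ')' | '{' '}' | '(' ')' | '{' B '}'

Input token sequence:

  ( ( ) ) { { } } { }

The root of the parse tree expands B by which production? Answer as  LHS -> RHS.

B -> Q B

[B [Q ( [B [Q ( )]] )] [B [Q { [B [Q { }]] }] [B [Q { }]]]]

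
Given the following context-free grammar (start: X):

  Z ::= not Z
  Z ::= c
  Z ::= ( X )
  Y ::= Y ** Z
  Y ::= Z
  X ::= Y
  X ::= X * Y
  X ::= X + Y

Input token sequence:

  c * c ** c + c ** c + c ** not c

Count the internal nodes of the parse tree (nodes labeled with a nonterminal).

19

[X [X [X [X [Y [Z c]]] * [Y [Y [Z c]] ** [Z c]]] + [Y [Y [Z c]] ** [Z c]]] + [Y [Y [Z c]] ** [Z not [Z c]]]]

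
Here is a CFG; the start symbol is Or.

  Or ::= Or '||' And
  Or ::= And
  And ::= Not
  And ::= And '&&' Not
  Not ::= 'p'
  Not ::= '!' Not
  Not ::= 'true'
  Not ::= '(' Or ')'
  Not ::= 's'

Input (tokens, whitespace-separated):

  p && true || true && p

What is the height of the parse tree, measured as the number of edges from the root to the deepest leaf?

[Or [Or [And [And [Not p]] && [Not true]]] || [And [And [Not true]] && [Not p]]]

5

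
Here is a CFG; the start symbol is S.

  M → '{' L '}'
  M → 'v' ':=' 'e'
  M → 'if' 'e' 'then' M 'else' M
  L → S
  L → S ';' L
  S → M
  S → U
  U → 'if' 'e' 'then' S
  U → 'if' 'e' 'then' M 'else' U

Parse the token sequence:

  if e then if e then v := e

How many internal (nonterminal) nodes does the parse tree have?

6

[S [U if e then [S [U if e then [S [M v := e]]]]]]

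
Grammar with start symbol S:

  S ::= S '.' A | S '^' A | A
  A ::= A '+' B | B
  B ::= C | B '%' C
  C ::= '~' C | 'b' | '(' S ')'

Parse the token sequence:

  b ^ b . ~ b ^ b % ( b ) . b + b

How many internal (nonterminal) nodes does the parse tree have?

[S [S [S [S [S [A [B [C b]]]] ^ [A [B [C b]]]] . [A [B [C ~ [C b]]]]] ^ [A [B [B [C b]] % [C ( [S [A [B [C b]]]] )]]]] . [A [A [B [C b]]] + [B [C b]]]]

30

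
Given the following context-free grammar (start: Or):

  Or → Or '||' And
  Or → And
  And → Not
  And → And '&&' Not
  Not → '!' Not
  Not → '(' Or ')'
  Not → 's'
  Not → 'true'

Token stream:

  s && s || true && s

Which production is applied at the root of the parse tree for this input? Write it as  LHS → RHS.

[Or [Or [And [And [Not s]] && [Not s]]] || [And [And [Not true]] && [Not s]]]

Or → Or '||' And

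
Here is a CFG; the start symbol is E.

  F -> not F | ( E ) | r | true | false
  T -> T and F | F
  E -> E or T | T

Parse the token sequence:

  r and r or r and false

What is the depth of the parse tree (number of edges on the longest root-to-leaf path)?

[E [E [T [T [F r]] and [F r]]] or [T [T [F r]] and [F false]]]

5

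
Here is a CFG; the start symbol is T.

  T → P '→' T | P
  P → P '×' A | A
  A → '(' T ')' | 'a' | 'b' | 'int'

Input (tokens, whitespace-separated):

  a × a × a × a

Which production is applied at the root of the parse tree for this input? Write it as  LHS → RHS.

[T [P [P [P [P [A a]] × [A a]] × [A a]] × [A a]]]

T → P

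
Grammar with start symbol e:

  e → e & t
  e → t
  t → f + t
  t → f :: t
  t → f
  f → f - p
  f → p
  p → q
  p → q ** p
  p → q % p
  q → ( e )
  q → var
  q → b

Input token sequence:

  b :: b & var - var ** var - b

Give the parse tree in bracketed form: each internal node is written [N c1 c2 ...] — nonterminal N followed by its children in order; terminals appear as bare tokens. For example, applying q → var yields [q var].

[e [e [t [f [p [q b]]] :: [t [f [p [q b]]]]]] & [t [f [f [f [p [q var]]] - [p [q var] ** [p [q var]]]] - [p [q b]]]]]

e
e & t
t & t
f :: t & t
p :: t & t
q :: t & t
b :: t & t
b :: f & t
b :: p & t
b :: q & t
b :: b & t
b :: b & f
b :: b & f - p
b :: b & f - p - p
b :: b & p - p - p
b :: b & q - p - p
b :: b & var - p - p
b :: b & var - q ** p - p
b :: b & var - var ** p - p
b :: b & var - var ** q - p
b :: b & var - var ** var - p
b :: b & var - var ** var - q
b :: b & var - var ** var - b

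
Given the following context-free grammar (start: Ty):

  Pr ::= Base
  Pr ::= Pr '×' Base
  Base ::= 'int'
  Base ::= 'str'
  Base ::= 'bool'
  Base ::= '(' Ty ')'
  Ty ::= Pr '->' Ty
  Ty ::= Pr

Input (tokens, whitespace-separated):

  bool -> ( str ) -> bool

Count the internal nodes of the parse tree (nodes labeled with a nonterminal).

[Ty [Pr [Base bool]] -> [Ty [Pr [Base ( [Ty [Pr [Base str]]] )]] -> [Ty [Pr [Base bool]]]]]

12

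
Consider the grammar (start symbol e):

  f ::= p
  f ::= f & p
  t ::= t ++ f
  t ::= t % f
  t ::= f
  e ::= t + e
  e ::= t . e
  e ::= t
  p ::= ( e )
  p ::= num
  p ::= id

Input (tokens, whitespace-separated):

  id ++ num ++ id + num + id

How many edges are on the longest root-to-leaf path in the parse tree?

6

[e [t [t [t [f [p id]]] ++ [f [p num]]] ++ [f [p id]]] + [e [t [f [p num]]] + [e [t [f [p id]]]]]]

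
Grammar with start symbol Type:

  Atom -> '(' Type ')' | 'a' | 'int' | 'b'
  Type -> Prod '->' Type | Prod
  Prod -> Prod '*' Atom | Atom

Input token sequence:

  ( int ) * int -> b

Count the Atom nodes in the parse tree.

[Type [Prod [Prod [Atom ( [Type [Prod [Atom int]]] )]] * [Atom int]] -> [Type [Prod [Atom b]]]]

4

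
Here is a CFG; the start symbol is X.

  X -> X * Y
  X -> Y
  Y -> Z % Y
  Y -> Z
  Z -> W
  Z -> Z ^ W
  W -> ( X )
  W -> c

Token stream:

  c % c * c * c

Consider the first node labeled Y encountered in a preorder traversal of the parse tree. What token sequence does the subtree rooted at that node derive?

[X [X [X [Y [Z [W c]] % [Y [Z [W c]]]]] * [Y [Z [W c]]]] * [Y [Z [W c]]]]

c % c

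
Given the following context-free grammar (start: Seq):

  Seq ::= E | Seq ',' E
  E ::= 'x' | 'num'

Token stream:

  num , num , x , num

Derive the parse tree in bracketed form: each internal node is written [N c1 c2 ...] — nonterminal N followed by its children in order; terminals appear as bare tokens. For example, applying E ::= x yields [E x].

[Seq [Seq [Seq [Seq [E num]] , [E num]] , [E x]] , [E num]]

Seq
Seq , E
Seq , E , E
Seq , E , E , E
E , E , E , E
num , E , E , E
num , num , E , E
num , num , x , E
num , num , x , num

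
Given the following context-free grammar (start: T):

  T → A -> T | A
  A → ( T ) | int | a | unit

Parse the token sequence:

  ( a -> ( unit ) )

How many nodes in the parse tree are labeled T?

4

[T [A ( [T [A a] -> [T [A ( [T [A unit]] )]]] )]]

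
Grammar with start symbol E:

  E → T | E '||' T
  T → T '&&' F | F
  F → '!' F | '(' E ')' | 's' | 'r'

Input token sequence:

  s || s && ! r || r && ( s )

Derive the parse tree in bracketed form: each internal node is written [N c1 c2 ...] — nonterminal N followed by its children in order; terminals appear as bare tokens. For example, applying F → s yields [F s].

E
E || T
E || T || T
T || T || T
F || T || T
s || T || T
s || T && F || T
s || F && F || T
s || s && F || T
s || s && ! F || T
s || s && ! r || T
s || s && ! r || T && F
s || s && ! r || F && F
s || s && ! r || r && F
s || s && ! r || r && ( E )
s || s && ! r || r && ( T )
s || s && ! r || r && ( F )
s || s && ! r || r && ( s )

[E [E [E [T [F s]]] || [T [T [F s]] && [F ! [F r]]]] || [T [T [F r]] && [F ( [E [T [F s]]] )]]]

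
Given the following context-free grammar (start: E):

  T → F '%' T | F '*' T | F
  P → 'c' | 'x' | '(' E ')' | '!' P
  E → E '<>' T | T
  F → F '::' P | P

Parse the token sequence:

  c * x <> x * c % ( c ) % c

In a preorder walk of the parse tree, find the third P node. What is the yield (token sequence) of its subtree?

[E [E [T [F [P c]] * [T [F [P x]]]]] <> [T [F [P x]] * [T [F [P c]] % [T [F [P ( [E [T [F [P c]]]] )]] % [T [F [P c]]]]]]]

x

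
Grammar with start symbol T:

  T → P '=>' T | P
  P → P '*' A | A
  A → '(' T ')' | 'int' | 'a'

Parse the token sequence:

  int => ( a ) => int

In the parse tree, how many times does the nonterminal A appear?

[T [P [A int]] => [T [P [A ( [T [P [A a]]] )]] => [T [P [A int]]]]]

4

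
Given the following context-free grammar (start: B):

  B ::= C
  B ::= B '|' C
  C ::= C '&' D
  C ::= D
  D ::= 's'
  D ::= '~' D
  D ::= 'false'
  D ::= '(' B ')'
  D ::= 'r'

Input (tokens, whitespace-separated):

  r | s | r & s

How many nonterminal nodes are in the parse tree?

[B [B [B [C [D r]]] | [C [D s]]] | [C [C [D r]] & [D s]]]

11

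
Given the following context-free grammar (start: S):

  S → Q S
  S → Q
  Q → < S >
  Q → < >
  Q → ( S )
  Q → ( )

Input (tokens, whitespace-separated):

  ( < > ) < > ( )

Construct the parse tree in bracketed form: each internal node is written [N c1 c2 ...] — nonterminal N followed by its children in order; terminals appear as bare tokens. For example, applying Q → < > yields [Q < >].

S
Q S
( S ) S
( Q ) S
( < > ) S
( < > ) Q S
( < > ) < > S
( < > ) < > Q
( < > ) < > ( )

[S [Q ( [S [Q < >]] )] [S [Q < >] [S [Q ( )]]]]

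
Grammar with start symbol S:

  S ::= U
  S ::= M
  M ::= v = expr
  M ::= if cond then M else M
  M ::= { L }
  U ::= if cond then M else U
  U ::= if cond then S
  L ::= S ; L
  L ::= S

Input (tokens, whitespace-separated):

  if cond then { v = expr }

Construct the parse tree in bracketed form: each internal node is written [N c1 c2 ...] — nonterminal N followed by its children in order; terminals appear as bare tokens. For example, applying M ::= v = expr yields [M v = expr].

S
U
if cond then S
if cond then M
if cond then { L }
if cond then { S }
if cond then { M }
if cond then { v = expr }

[S [U if cond then [S [M { [L [S [M v = expr]]] }]]]]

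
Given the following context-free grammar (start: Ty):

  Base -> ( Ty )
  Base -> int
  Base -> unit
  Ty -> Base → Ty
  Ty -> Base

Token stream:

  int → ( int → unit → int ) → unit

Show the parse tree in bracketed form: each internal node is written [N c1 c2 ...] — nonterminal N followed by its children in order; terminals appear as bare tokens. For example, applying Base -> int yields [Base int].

Ty
Base → Ty
int → Ty
int → Base → Ty
int → ( Ty ) → Ty
int → ( Base → Ty ) → Ty
int → ( int → Ty ) → Ty
int → ( int → Base → Ty ) → Ty
int → ( int → unit → Ty ) → Ty
int → ( int → unit → Base ) → Ty
int → ( int → unit → int ) → Ty
int → ( int → unit → int ) → Base
int → ( int → unit → int ) → unit

[Ty [Base int] → [Ty [Base ( [Ty [Base int] → [Ty [Base unit] → [Ty [Base int]]]] )] → [Ty [Base unit]]]]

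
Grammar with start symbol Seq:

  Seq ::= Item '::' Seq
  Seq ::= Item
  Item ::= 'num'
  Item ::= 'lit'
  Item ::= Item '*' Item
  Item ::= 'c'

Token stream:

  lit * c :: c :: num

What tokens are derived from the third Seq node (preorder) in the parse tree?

[Seq [Item [Item lit] * [Item c]] :: [Seq [Item c] :: [Seq [Item num]]]]

num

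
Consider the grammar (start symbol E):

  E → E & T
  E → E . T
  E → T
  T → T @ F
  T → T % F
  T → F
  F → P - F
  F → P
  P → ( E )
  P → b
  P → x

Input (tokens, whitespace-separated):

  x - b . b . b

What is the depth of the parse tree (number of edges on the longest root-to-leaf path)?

7

[E [E [E [T [F [P x] - [F [P b]]]]] . [T [F [P b]]]] . [T [F [P b]]]]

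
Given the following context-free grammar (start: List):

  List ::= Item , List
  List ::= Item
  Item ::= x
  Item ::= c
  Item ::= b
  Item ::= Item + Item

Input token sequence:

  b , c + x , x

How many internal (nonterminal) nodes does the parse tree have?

[List [Item b] , [List [Item [Item c] + [Item x]] , [List [Item x]]]]

8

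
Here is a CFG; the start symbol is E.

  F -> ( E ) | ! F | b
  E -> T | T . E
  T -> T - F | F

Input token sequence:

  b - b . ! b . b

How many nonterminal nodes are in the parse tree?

[E [T [T [F b]] - [F b]] . [E [T [F ! [F b]]] . [E [T [F b]]]]]

12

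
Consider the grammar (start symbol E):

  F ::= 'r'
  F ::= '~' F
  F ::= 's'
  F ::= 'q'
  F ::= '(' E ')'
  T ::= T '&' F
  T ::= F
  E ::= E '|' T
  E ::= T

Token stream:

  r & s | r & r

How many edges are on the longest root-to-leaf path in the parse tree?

[E [E [T [T [F r]] & [F s]]] | [T [T [F r]] & [F r]]]

5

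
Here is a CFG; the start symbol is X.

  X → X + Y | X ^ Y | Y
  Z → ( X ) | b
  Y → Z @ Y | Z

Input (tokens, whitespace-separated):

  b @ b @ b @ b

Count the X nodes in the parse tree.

1

[X [Y [Z b] @ [Y [Z b] @ [Y [Z b] @ [Y [Z b]]]]]]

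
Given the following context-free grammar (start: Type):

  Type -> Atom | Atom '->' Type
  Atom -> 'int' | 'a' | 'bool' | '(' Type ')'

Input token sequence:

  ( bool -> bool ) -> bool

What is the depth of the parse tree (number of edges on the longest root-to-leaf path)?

5

[Type [Atom ( [Type [Atom bool] -> [Type [Atom bool]]] )] -> [Type [Atom bool]]]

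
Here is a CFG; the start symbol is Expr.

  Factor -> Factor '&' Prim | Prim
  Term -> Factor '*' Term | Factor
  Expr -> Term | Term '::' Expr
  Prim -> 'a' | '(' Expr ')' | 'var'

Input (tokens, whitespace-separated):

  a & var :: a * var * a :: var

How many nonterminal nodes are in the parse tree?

20

[Expr [Term [Factor [Factor [Prim a]] & [Prim var]]] :: [Expr [Term [Factor [Prim a]] * [Term [Factor [Prim var]] * [Term [Factor [Prim a]]]]] :: [Expr [Term [Factor [Prim var]]]]]]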